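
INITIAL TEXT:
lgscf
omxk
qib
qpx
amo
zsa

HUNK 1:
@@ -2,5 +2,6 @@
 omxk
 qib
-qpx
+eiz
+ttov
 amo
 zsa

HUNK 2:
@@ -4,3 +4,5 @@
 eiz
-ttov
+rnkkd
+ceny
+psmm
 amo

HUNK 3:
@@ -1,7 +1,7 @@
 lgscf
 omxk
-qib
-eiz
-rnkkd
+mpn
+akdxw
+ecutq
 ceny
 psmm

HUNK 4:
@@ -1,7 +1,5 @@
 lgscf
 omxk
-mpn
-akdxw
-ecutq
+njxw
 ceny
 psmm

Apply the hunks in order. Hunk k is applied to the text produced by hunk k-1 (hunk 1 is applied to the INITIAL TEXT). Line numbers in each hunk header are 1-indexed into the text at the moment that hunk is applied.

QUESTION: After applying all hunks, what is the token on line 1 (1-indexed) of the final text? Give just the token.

Answer: lgscf

Derivation:
Hunk 1: at line 2 remove [qpx] add [eiz,ttov] -> 7 lines: lgscf omxk qib eiz ttov amo zsa
Hunk 2: at line 4 remove [ttov] add [rnkkd,ceny,psmm] -> 9 lines: lgscf omxk qib eiz rnkkd ceny psmm amo zsa
Hunk 3: at line 1 remove [qib,eiz,rnkkd] add [mpn,akdxw,ecutq] -> 9 lines: lgscf omxk mpn akdxw ecutq ceny psmm amo zsa
Hunk 4: at line 1 remove [mpn,akdxw,ecutq] add [njxw] -> 7 lines: lgscf omxk njxw ceny psmm amo zsa
Final line 1: lgscf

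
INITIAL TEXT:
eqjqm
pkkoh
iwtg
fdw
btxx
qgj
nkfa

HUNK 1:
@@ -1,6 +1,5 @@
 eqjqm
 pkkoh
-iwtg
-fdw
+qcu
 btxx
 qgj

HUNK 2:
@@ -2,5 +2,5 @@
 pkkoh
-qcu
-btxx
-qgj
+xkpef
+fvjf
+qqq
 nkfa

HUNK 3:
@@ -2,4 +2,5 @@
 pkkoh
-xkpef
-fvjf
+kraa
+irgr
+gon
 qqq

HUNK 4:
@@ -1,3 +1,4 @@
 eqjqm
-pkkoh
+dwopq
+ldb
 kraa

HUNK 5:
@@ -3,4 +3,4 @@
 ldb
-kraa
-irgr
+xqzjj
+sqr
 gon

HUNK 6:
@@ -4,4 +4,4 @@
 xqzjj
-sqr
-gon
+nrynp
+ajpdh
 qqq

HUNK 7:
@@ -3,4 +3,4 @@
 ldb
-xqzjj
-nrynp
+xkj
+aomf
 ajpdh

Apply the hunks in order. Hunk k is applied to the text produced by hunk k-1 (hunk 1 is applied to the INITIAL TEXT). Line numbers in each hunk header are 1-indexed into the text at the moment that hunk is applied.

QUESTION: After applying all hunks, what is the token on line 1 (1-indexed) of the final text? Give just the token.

Answer: eqjqm

Derivation:
Hunk 1: at line 1 remove [iwtg,fdw] add [qcu] -> 6 lines: eqjqm pkkoh qcu btxx qgj nkfa
Hunk 2: at line 2 remove [qcu,btxx,qgj] add [xkpef,fvjf,qqq] -> 6 lines: eqjqm pkkoh xkpef fvjf qqq nkfa
Hunk 3: at line 2 remove [xkpef,fvjf] add [kraa,irgr,gon] -> 7 lines: eqjqm pkkoh kraa irgr gon qqq nkfa
Hunk 4: at line 1 remove [pkkoh] add [dwopq,ldb] -> 8 lines: eqjqm dwopq ldb kraa irgr gon qqq nkfa
Hunk 5: at line 3 remove [kraa,irgr] add [xqzjj,sqr] -> 8 lines: eqjqm dwopq ldb xqzjj sqr gon qqq nkfa
Hunk 6: at line 4 remove [sqr,gon] add [nrynp,ajpdh] -> 8 lines: eqjqm dwopq ldb xqzjj nrynp ajpdh qqq nkfa
Hunk 7: at line 3 remove [xqzjj,nrynp] add [xkj,aomf] -> 8 lines: eqjqm dwopq ldb xkj aomf ajpdh qqq nkfa
Final line 1: eqjqm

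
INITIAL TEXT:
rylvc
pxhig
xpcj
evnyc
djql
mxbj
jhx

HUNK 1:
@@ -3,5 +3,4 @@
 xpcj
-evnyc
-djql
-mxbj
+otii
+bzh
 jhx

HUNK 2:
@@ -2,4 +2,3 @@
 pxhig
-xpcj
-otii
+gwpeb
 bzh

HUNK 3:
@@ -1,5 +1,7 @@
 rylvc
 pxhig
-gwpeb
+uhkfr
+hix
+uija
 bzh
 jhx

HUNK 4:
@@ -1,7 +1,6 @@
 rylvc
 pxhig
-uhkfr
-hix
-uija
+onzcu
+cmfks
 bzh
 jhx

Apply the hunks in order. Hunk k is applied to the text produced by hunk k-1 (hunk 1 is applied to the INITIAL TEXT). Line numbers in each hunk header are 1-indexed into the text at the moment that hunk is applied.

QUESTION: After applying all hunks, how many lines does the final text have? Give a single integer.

Answer: 6

Derivation:
Hunk 1: at line 3 remove [evnyc,djql,mxbj] add [otii,bzh] -> 6 lines: rylvc pxhig xpcj otii bzh jhx
Hunk 2: at line 2 remove [xpcj,otii] add [gwpeb] -> 5 lines: rylvc pxhig gwpeb bzh jhx
Hunk 3: at line 1 remove [gwpeb] add [uhkfr,hix,uija] -> 7 lines: rylvc pxhig uhkfr hix uija bzh jhx
Hunk 4: at line 1 remove [uhkfr,hix,uija] add [onzcu,cmfks] -> 6 lines: rylvc pxhig onzcu cmfks bzh jhx
Final line count: 6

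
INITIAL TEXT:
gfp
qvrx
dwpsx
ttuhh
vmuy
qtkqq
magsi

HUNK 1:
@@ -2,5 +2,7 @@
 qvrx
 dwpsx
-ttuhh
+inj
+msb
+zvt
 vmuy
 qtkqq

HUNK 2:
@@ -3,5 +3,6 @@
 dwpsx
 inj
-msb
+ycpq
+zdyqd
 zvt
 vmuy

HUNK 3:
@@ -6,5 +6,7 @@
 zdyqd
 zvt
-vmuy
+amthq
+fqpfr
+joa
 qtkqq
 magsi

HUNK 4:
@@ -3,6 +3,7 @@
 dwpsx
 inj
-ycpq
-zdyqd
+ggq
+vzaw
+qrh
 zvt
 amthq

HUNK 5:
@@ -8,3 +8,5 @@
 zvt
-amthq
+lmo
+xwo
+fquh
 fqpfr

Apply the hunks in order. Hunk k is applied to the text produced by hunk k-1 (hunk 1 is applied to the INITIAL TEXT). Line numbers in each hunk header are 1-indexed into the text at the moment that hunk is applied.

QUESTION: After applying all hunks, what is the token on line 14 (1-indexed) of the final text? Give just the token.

Hunk 1: at line 2 remove [ttuhh] add [inj,msb,zvt] -> 9 lines: gfp qvrx dwpsx inj msb zvt vmuy qtkqq magsi
Hunk 2: at line 3 remove [msb] add [ycpq,zdyqd] -> 10 lines: gfp qvrx dwpsx inj ycpq zdyqd zvt vmuy qtkqq magsi
Hunk 3: at line 6 remove [vmuy] add [amthq,fqpfr,joa] -> 12 lines: gfp qvrx dwpsx inj ycpq zdyqd zvt amthq fqpfr joa qtkqq magsi
Hunk 4: at line 3 remove [ycpq,zdyqd] add [ggq,vzaw,qrh] -> 13 lines: gfp qvrx dwpsx inj ggq vzaw qrh zvt amthq fqpfr joa qtkqq magsi
Hunk 5: at line 8 remove [amthq] add [lmo,xwo,fquh] -> 15 lines: gfp qvrx dwpsx inj ggq vzaw qrh zvt lmo xwo fquh fqpfr joa qtkqq magsi
Final line 14: qtkqq

Answer: qtkqq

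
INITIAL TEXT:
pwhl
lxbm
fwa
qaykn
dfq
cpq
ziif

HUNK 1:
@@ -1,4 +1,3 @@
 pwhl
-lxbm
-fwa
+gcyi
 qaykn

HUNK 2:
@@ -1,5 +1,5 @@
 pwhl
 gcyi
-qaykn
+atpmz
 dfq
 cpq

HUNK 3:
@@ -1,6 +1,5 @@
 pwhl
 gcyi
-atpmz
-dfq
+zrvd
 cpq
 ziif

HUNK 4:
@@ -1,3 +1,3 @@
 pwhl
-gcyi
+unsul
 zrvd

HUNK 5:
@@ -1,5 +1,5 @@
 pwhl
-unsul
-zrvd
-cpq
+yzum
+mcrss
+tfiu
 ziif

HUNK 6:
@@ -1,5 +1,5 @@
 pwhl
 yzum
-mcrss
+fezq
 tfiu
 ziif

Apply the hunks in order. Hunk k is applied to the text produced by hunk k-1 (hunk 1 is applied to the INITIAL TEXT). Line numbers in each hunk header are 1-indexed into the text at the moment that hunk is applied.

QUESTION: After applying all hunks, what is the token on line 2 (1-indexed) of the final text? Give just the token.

Answer: yzum

Derivation:
Hunk 1: at line 1 remove [lxbm,fwa] add [gcyi] -> 6 lines: pwhl gcyi qaykn dfq cpq ziif
Hunk 2: at line 1 remove [qaykn] add [atpmz] -> 6 lines: pwhl gcyi atpmz dfq cpq ziif
Hunk 3: at line 1 remove [atpmz,dfq] add [zrvd] -> 5 lines: pwhl gcyi zrvd cpq ziif
Hunk 4: at line 1 remove [gcyi] add [unsul] -> 5 lines: pwhl unsul zrvd cpq ziif
Hunk 5: at line 1 remove [unsul,zrvd,cpq] add [yzum,mcrss,tfiu] -> 5 lines: pwhl yzum mcrss tfiu ziif
Hunk 6: at line 1 remove [mcrss] add [fezq] -> 5 lines: pwhl yzum fezq tfiu ziif
Final line 2: yzum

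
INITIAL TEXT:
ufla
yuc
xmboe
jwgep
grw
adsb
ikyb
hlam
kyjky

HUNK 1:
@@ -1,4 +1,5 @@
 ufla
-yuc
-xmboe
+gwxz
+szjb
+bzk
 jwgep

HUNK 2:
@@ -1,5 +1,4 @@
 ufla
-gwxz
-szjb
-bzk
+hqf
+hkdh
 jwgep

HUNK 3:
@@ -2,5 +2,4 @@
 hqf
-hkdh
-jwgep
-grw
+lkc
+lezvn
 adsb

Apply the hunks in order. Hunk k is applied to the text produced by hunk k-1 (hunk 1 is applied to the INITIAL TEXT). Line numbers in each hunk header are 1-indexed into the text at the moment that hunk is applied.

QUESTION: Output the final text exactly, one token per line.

Hunk 1: at line 1 remove [yuc,xmboe] add [gwxz,szjb,bzk] -> 10 lines: ufla gwxz szjb bzk jwgep grw adsb ikyb hlam kyjky
Hunk 2: at line 1 remove [gwxz,szjb,bzk] add [hqf,hkdh] -> 9 lines: ufla hqf hkdh jwgep grw adsb ikyb hlam kyjky
Hunk 3: at line 2 remove [hkdh,jwgep,grw] add [lkc,lezvn] -> 8 lines: ufla hqf lkc lezvn adsb ikyb hlam kyjky

Answer: ufla
hqf
lkc
lezvn
adsb
ikyb
hlam
kyjky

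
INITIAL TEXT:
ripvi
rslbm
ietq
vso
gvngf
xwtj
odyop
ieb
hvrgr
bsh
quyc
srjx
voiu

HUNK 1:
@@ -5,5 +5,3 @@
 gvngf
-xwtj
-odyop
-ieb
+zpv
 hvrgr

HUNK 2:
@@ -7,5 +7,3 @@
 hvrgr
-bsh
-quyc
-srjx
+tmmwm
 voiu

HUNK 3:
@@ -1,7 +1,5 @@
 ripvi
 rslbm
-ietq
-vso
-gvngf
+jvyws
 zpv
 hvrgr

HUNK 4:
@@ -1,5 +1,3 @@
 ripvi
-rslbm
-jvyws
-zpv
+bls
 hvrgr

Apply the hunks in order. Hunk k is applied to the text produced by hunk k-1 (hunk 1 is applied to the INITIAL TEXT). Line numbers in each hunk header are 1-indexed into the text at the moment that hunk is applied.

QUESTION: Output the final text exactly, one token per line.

Hunk 1: at line 5 remove [xwtj,odyop,ieb] add [zpv] -> 11 lines: ripvi rslbm ietq vso gvngf zpv hvrgr bsh quyc srjx voiu
Hunk 2: at line 7 remove [bsh,quyc,srjx] add [tmmwm] -> 9 lines: ripvi rslbm ietq vso gvngf zpv hvrgr tmmwm voiu
Hunk 3: at line 1 remove [ietq,vso,gvngf] add [jvyws] -> 7 lines: ripvi rslbm jvyws zpv hvrgr tmmwm voiu
Hunk 4: at line 1 remove [rslbm,jvyws,zpv] add [bls] -> 5 lines: ripvi bls hvrgr tmmwm voiu

Answer: ripvi
bls
hvrgr
tmmwm
voiu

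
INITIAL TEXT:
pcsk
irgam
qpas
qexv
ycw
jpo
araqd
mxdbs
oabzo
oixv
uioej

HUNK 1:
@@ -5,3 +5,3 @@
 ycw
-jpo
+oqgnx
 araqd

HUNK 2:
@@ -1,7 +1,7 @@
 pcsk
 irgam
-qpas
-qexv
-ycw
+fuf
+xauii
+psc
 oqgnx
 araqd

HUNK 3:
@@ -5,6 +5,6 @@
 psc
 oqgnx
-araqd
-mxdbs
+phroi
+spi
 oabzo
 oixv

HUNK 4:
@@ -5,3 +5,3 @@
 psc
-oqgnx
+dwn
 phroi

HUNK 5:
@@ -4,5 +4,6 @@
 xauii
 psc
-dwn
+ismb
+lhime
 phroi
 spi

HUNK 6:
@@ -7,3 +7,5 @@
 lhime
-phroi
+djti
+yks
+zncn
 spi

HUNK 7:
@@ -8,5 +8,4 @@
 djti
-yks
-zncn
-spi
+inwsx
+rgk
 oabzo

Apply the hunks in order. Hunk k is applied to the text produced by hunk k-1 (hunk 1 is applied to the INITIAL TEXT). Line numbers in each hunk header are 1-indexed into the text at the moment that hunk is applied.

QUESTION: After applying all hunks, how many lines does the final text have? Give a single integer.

Answer: 13

Derivation:
Hunk 1: at line 5 remove [jpo] add [oqgnx] -> 11 lines: pcsk irgam qpas qexv ycw oqgnx araqd mxdbs oabzo oixv uioej
Hunk 2: at line 1 remove [qpas,qexv,ycw] add [fuf,xauii,psc] -> 11 lines: pcsk irgam fuf xauii psc oqgnx araqd mxdbs oabzo oixv uioej
Hunk 3: at line 5 remove [araqd,mxdbs] add [phroi,spi] -> 11 lines: pcsk irgam fuf xauii psc oqgnx phroi spi oabzo oixv uioej
Hunk 4: at line 5 remove [oqgnx] add [dwn] -> 11 lines: pcsk irgam fuf xauii psc dwn phroi spi oabzo oixv uioej
Hunk 5: at line 4 remove [dwn] add [ismb,lhime] -> 12 lines: pcsk irgam fuf xauii psc ismb lhime phroi spi oabzo oixv uioej
Hunk 6: at line 7 remove [phroi] add [djti,yks,zncn] -> 14 lines: pcsk irgam fuf xauii psc ismb lhime djti yks zncn spi oabzo oixv uioej
Hunk 7: at line 8 remove [yks,zncn,spi] add [inwsx,rgk] -> 13 lines: pcsk irgam fuf xauii psc ismb lhime djti inwsx rgk oabzo oixv uioej
Final line count: 13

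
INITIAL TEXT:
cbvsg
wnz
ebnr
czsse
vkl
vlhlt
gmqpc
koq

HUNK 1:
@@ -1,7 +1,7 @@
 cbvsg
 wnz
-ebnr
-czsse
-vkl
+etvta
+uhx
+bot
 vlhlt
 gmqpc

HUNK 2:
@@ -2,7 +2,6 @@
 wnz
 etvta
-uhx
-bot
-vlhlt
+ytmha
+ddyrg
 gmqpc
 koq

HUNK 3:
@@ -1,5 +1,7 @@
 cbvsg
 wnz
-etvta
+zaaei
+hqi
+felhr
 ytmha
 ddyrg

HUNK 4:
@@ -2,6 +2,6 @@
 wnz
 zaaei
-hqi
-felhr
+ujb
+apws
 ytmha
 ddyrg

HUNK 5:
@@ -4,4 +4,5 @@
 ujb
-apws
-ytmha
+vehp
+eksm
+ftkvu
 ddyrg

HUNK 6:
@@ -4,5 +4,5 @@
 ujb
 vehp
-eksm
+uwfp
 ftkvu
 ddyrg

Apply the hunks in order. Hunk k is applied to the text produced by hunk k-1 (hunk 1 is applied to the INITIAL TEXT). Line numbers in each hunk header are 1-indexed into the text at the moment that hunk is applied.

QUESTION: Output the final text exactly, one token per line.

Hunk 1: at line 1 remove [ebnr,czsse,vkl] add [etvta,uhx,bot] -> 8 lines: cbvsg wnz etvta uhx bot vlhlt gmqpc koq
Hunk 2: at line 2 remove [uhx,bot,vlhlt] add [ytmha,ddyrg] -> 7 lines: cbvsg wnz etvta ytmha ddyrg gmqpc koq
Hunk 3: at line 1 remove [etvta] add [zaaei,hqi,felhr] -> 9 lines: cbvsg wnz zaaei hqi felhr ytmha ddyrg gmqpc koq
Hunk 4: at line 2 remove [hqi,felhr] add [ujb,apws] -> 9 lines: cbvsg wnz zaaei ujb apws ytmha ddyrg gmqpc koq
Hunk 5: at line 4 remove [apws,ytmha] add [vehp,eksm,ftkvu] -> 10 lines: cbvsg wnz zaaei ujb vehp eksm ftkvu ddyrg gmqpc koq
Hunk 6: at line 4 remove [eksm] add [uwfp] -> 10 lines: cbvsg wnz zaaei ujb vehp uwfp ftkvu ddyrg gmqpc koq

Answer: cbvsg
wnz
zaaei
ujb
vehp
uwfp
ftkvu
ddyrg
gmqpc
koq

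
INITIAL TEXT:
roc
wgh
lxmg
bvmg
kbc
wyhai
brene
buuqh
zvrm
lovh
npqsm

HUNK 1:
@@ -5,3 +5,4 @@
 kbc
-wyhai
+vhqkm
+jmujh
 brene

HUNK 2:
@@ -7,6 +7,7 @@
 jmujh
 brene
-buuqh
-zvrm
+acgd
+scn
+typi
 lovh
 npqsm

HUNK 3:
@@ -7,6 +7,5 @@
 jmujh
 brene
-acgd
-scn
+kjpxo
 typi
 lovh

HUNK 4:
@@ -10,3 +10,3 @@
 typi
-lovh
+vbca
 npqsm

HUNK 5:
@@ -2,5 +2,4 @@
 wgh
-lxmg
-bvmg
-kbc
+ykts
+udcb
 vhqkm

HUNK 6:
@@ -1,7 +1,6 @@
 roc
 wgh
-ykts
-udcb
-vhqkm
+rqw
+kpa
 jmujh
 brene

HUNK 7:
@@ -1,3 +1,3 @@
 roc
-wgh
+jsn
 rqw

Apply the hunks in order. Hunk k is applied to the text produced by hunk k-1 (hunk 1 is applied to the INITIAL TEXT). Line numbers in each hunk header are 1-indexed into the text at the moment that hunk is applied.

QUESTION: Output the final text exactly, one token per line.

Hunk 1: at line 5 remove [wyhai] add [vhqkm,jmujh] -> 12 lines: roc wgh lxmg bvmg kbc vhqkm jmujh brene buuqh zvrm lovh npqsm
Hunk 2: at line 7 remove [buuqh,zvrm] add [acgd,scn,typi] -> 13 lines: roc wgh lxmg bvmg kbc vhqkm jmujh brene acgd scn typi lovh npqsm
Hunk 3: at line 7 remove [acgd,scn] add [kjpxo] -> 12 lines: roc wgh lxmg bvmg kbc vhqkm jmujh brene kjpxo typi lovh npqsm
Hunk 4: at line 10 remove [lovh] add [vbca] -> 12 lines: roc wgh lxmg bvmg kbc vhqkm jmujh brene kjpxo typi vbca npqsm
Hunk 5: at line 2 remove [lxmg,bvmg,kbc] add [ykts,udcb] -> 11 lines: roc wgh ykts udcb vhqkm jmujh brene kjpxo typi vbca npqsm
Hunk 6: at line 1 remove [ykts,udcb,vhqkm] add [rqw,kpa] -> 10 lines: roc wgh rqw kpa jmujh brene kjpxo typi vbca npqsm
Hunk 7: at line 1 remove [wgh] add [jsn] -> 10 lines: roc jsn rqw kpa jmujh brene kjpxo typi vbca npqsm

Answer: roc
jsn
rqw
kpa
jmujh
brene
kjpxo
typi
vbca
npqsm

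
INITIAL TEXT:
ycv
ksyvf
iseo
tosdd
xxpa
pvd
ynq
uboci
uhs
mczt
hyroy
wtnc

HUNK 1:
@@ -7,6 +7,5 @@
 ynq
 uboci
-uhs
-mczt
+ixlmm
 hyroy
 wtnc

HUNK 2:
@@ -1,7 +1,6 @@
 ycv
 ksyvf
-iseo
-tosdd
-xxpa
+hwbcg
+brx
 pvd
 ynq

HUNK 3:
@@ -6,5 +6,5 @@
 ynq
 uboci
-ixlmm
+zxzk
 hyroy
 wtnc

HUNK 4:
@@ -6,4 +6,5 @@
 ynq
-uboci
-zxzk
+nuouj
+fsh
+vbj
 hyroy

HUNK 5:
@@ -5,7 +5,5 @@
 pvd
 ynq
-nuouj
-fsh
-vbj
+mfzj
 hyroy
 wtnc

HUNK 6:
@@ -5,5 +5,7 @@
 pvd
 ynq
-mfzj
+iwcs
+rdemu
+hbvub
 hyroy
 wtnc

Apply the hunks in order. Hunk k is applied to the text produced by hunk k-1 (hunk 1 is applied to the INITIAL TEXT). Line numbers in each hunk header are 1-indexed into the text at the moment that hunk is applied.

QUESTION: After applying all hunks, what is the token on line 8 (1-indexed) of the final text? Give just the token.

Answer: rdemu

Derivation:
Hunk 1: at line 7 remove [uhs,mczt] add [ixlmm] -> 11 lines: ycv ksyvf iseo tosdd xxpa pvd ynq uboci ixlmm hyroy wtnc
Hunk 2: at line 1 remove [iseo,tosdd,xxpa] add [hwbcg,brx] -> 10 lines: ycv ksyvf hwbcg brx pvd ynq uboci ixlmm hyroy wtnc
Hunk 3: at line 6 remove [ixlmm] add [zxzk] -> 10 lines: ycv ksyvf hwbcg brx pvd ynq uboci zxzk hyroy wtnc
Hunk 4: at line 6 remove [uboci,zxzk] add [nuouj,fsh,vbj] -> 11 lines: ycv ksyvf hwbcg brx pvd ynq nuouj fsh vbj hyroy wtnc
Hunk 5: at line 5 remove [nuouj,fsh,vbj] add [mfzj] -> 9 lines: ycv ksyvf hwbcg brx pvd ynq mfzj hyroy wtnc
Hunk 6: at line 5 remove [mfzj] add [iwcs,rdemu,hbvub] -> 11 lines: ycv ksyvf hwbcg brx pvd ynq iwcs rdemu hbvub hyroy wtnc
Final line 8: rdemu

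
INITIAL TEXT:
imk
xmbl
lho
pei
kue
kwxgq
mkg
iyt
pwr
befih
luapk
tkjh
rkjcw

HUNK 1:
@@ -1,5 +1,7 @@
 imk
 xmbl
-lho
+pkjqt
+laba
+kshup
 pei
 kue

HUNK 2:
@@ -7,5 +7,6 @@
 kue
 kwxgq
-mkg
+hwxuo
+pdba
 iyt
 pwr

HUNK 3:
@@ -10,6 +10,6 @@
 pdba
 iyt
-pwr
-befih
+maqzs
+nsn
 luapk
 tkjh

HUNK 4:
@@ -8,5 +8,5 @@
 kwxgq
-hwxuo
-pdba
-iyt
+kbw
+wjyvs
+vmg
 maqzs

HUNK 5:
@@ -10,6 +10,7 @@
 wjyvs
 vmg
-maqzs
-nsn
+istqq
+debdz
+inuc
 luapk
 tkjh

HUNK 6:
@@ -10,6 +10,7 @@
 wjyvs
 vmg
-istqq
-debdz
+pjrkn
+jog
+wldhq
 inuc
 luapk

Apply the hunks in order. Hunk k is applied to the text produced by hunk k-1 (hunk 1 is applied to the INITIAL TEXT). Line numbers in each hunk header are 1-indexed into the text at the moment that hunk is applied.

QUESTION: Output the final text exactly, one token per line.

Answer: imk
xmbl
pkjqt
laba
kshup
pei
kue
kwxgq
kbw
wjyvs
vmg
pjrkn
jog
wldhq
inuc
luapk
tkjh
rkjcw

Derivation:
Hunk 1: at line 1 remove [lho] add [pkjqt,laba,kshup] -> 15 lines: imk xmbl pkjqt laba kshup pei kue kwxgq mkg iyt pwr befih luapk tkjh rkjcw
Hunk 2: at line 7 remove [mkg] add [hwxuo,pdba] -> 16 lines: imk xmbl pkjqt laba kshup pei kue kwxgq hwxuo pdba iyt pwr befih luapk tkjh rkjcw
Hunk 3: at line 10 remove [pwr,befih] add [maqzs,nsn] -> 16 lines: imk xmbl pkjqt laba kshup pei kue kwxgq hwxuo pdba iyt maqzs nsn luapk tkjh rkjcw
Hunk 4: at line 8 remove [hwxuo,pdba,iyt] add [kbw,wjyvs,vmg] -> 16 lines: imk xmbl pkjqt laba kshup pei kue kwxgq kbw wjyvs vmg maqzs nsn luapk tkjh rkjcw
Hunk 5: at line 10 remove [maqzs,nsn] add [istqq,debdz,inuc] -> 17 lines: imk xmbl pkjqt laba kshup pei kue kwxgq kbw wjyvs vmg istqq debdz inuc luapk tkjh rkjcw
Hunk 6: at line 10 remove [istqq,debdz] add [pjrkn,jog,wldhq] -> 18 lines: imk xmbl pkjqt laba kshup pei kue kwxgq kbw wjyvs vmg pjrkn jog wldhq inuc luapk tkjh rkjcw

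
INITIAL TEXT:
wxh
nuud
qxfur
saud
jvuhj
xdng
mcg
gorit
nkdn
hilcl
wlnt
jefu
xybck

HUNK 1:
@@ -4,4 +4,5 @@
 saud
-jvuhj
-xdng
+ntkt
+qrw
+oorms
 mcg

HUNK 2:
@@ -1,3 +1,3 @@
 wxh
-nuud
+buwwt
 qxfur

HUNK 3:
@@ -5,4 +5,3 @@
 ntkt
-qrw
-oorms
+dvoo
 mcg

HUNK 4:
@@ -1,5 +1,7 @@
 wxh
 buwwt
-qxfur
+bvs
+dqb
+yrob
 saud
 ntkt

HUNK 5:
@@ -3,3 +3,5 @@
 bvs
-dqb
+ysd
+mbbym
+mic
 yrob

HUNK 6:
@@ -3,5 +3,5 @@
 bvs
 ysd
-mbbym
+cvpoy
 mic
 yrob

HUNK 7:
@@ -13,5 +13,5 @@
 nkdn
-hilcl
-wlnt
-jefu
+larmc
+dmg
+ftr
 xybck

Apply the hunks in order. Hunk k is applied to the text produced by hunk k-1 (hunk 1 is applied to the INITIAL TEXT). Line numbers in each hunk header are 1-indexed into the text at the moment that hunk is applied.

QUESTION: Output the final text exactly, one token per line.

Answer: wxh
buwwt
bvs
ysd
cvpoy
mic
yrob
saud
ntkt
dvoo
mcg
gorit
nkdn
larmc
dmg
ftr
xybck

Derivation:
Hunk 1: at line 4 remove [jvuhj,xdng] add [ntkt,qrw,oorms] -> 14 lines: wxh nuud qxfur saud ntkt qrw oorms mcg gorit nkdn hilcl wlnt jefu xybck
Hunk 2: at line 1 remove [nuud] add [buwwt] -> 14 lines: wxh buwwt qxfur saud ntkt qrw oorms mcg gorit nkdn hilcl wlnt jefu xybck
Hunk 3: at line 5 remove [qrw,oorms] add [dvoo] -> 13 lines: wxh buwwt qxfur saud ntkt dvoo mcg gorit nkdn hilcl wlnt jefu xybck
Hunk 4: at line 1 remove [qxfur] add [bvs,dqb,yrob] -> 15 lines: wxh buwwt bvs dqb yrob saud ntkt dvoo mcg gorit nkdn hilcl wlnt jefu xybck
Hunk 5: at line 3 remove [dqb] add [ysd,mbbym,mic] -> 17 lines: wxh buwwt bvs ysd mbbym mic yrob saud ntkt dvoo mcg gorit nkdn hilcl wlnt jefu xybck
Hunk 6: at line 3 remove [mbbym] add [cvpoy] -> 17 lines: wxh buwwt bvs ysd cvpoy mic yrob saud ntkt dvoo mcg gorit nkdn hilcl wlnt jefu xybck
Hunk 7: at line 13 remove [hilcl,wlnt,jefu] add [larmc,dmg,ftr] -> 17 lines: wxh buwwt bvs ysd cvpoy mic yrob saud ntkt dvoo mcg gorit nkdn larmc dmg ftr xybck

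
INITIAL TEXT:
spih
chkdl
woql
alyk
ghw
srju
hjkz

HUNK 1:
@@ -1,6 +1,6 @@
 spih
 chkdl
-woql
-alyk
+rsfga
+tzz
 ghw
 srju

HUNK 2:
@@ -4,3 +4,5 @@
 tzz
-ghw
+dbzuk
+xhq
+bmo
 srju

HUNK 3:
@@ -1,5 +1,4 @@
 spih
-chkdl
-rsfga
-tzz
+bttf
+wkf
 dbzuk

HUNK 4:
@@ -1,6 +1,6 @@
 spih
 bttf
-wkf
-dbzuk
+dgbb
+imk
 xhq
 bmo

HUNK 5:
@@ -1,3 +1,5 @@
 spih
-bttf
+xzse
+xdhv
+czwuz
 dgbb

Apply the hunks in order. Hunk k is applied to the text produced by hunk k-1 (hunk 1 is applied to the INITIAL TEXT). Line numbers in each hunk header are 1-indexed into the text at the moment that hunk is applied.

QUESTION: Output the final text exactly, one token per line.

Answer: spih
xzse
xdhv
czwuz
dgbb
imk
xhq
bmo
srju
hjkz

Derivation:
Hunk 1: at line 1 remove [woql,alyk] add [rsfga,tzz] -> 7 lines: spih chkdl rsfga tzz ghw srju hjkz
Hunk 2: at line 4 remove [ghw] add [dbzuk,xhq,bmo] -> 9 lines: spih chkdl rsfga tzz dbzuk xhq bmo srju hjkz
Hunk 3: at line 1 remove [chkdl,rsfga,tzz] add [bttf,wkf] -> 8 lines: spih bttf wkf dbzuk xhq bmo srju hjkz
Hunk 4: at line 1 remove [wkf,dbzuk] add [dgbb,imk] -> 8 lines: spih bttf dgbb imk xhq bmo srju hjkz
Hunk 5: at line 1 remove [bttf] add [xzse,xdhv,czwuz] -> 10 lines: spih xzse xdhv czwuz dgbb imk xhq bmo srju hjkz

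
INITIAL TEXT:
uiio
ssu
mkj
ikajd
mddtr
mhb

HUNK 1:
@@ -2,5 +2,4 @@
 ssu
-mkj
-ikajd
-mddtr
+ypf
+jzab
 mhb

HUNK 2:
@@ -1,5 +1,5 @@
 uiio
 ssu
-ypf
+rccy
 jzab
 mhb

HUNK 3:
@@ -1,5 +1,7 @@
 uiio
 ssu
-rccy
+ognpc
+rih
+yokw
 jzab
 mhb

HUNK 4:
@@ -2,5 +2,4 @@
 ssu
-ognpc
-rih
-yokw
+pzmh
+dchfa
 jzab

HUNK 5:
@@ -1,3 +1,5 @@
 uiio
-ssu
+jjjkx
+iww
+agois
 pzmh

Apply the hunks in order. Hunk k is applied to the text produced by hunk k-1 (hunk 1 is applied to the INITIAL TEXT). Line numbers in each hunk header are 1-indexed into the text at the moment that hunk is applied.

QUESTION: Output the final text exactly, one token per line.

Hunk 1: at line 2 remove [mkj,ikajd,mddtr] add [ypf,jzab] -> 5 lines: uiio ssu ypf jzab mhb
Hunk 2: at line 1 remove [ypf] add [rccy] -> 5 lines: uiio ssu rccy jzab mhb
Hunk 3: at line 1 remove [rccy] add [ognpc,rih,yokw] -> 7 lines: uiio ssu ognpc rih yokw jzab mhb
Hunk 4: at line 2 remove [ognpc,rih,yokw] add [pzmh,dchfa] -> 6 lines: uiio ssu pzmh dchfa jzab mhb
Hunk 5: at line 1 remove [ssu] add [jjjkx,iww,agois] -> 8 lines: uiio jjjkx iww agois pzmh dchfa jzab mhb

Answer: uiio
jjjkx
iww
agois
pzmh
dchfa
jzab
mhb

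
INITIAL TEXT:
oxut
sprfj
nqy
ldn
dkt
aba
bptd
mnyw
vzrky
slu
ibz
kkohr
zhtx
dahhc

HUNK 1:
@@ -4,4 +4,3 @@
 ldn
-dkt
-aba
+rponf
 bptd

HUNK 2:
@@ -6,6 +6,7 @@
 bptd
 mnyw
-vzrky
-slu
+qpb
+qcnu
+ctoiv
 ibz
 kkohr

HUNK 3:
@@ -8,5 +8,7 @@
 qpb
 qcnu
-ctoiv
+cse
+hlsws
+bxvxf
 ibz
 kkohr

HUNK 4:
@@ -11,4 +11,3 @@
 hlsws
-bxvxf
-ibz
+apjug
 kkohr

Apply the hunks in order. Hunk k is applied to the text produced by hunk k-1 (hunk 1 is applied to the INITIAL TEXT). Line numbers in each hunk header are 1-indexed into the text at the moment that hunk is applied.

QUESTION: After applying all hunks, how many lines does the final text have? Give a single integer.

Answer: 15

Derivation:
Hunk 1: at line 4 remove [dkt,aba] add [rponf] -> 13 lines: oxut sprfj nqy ldn rponf bptd mnyw vzrky slu ibz kkohr zhtx dahhc
Hunk 2: at line 6 remove [vzrky,slu] add [qpb,qcnu,ctoiv] -> 14 lines: oxut sprfj nqy ldn rponf bptd mnyw qpb qcnu ctoiv ibz kkohr zhtx dahhc
Hunk 3: at line 8 remove [ctoiv] add [cse,hlsws,bxvxf] -> 16 lines: oxut sprfj nqy ldn rponf bptd mnyw qpb qcnu cse hlsws bxvxf ibz kkohr zhtx dahhc
Hunk 4: at line 11 remove [bxvxf,ibz] add [apjug] -> 15 lines: oxut sprfj nqy ldn rponf bptd mnyw qpb qcnu cse hlsws apjug kkohr zhtx dahhc
Final line count: 15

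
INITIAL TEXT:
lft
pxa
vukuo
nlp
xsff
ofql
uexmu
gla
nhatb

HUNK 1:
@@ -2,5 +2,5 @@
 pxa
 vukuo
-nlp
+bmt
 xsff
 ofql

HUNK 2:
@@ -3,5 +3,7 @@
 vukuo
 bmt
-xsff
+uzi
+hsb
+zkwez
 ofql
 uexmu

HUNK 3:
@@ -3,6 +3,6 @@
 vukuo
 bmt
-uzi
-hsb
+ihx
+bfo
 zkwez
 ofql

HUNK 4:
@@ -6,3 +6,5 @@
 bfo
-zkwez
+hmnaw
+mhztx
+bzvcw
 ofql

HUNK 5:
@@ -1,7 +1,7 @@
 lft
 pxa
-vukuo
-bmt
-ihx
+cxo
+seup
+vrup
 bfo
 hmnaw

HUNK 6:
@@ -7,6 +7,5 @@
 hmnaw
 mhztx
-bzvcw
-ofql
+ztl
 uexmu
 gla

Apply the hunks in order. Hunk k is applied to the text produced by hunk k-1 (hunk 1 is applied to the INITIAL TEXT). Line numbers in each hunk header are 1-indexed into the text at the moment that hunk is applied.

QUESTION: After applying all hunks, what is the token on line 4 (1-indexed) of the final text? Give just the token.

Answer: seup

Derivation:
Hunk 1: at line 2 remove [nlp] add [bmt] -> 9 lines: lft pxa vukuo bmt xsff ofql uexmu gla nhatb
Hunk 2: at line 3 remove [xsff] add [uzi,hsb,zkwez] -> 11 lines: lft pxa vukuo bmt uzi hsb zkwez ofql uexmu gla nhatb
Hunk 3: at line 3 remove [uzi,hsb] add [ihx,bfo] -> 11 lines: lft pxa vukuo bmt ihx bfo zkwez ofql uexmu gla nhatb
Hunk 4: at line 6 remove [zkwez] add [hmnaw,mhztx,bzvcw] -> 13 lines: lft pxa vukuo bmt ihx bfo hmnaw mhztx bzvcw ofql uexmu gla nhatb
Hunk 5: at line 1 remove [vukuo,bmt,ihx] add [cxo,seup,vrup] -> 13 lines: lft pxa cxo seup vrup bfo hmnaw mhztx bzvcw ofql uexmu gla nhatb
Hunk 6: at line 7 remove [bzvcw,ofql] add [ztl] -> 12 lines: lft pxa cxo seup vrup bfo hmnaw mhztx ztl uexmu gla nhatb
Final line 4: seup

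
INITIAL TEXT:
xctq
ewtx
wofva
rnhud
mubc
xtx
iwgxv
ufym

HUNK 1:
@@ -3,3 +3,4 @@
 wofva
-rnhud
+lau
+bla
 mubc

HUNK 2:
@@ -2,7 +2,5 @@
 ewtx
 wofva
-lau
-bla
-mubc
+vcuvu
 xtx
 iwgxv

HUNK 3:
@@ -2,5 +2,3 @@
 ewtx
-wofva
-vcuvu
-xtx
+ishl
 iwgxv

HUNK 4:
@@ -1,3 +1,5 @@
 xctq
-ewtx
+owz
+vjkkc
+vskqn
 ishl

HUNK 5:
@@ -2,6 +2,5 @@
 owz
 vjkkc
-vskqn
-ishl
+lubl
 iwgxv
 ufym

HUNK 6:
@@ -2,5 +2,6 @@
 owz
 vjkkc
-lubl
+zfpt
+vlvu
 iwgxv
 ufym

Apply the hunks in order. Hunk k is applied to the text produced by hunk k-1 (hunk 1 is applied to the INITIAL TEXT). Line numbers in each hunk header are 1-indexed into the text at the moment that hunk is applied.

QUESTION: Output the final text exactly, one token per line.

Answer: xctq
owz
vjkkc
zfpt
vlvu
iwgxv
ufym

Derivation:
Hunk 1: at line 3 remove [rnhud] add [lau,bla] -> 9 lines: xctq ewtx wofva lau bla mubc xtx iwgxv ufym
Hunk 2: at line 2 remove [lau,bla,mubc] add [vcuvu] -> 7 lines: xctq ewtx wofva vcuvu xtx iwgxv ufym
Hunk 3: at line 2 remove [wofva,vcuvu,xtx] add [ishl] -> 5 lines: xctq ewtx ishl iwgxv ufym
Hunk 4: at line 1 remove [ewtx] add [owz,vjkkc,vskqn] -> 7 lines: xctq owz vjkkc vskqn ishl iwgxv ufym
Hunk 5: at line 2 remove [vskqn,ishl] add [lubl] -> 6 lines: xctq owz vjkkc lubl iwgxv ufym
Hunk 6: at line 2 remove [lubl] add [zfpt,vlvu] -> 7 lines: xctq owz vjkkc zfpt vlvu iwgxv ufym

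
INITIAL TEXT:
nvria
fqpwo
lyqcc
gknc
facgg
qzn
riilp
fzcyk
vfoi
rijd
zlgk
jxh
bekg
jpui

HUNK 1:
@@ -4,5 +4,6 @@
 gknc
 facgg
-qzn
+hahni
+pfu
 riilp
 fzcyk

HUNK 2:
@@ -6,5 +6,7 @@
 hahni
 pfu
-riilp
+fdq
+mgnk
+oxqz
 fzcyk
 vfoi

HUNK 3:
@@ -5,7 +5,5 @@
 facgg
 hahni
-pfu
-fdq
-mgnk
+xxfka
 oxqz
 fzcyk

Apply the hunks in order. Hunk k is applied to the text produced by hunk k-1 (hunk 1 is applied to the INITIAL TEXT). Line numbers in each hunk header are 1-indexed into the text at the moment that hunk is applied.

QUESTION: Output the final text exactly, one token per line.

Answer: nvria
fqpwo
lyqcc
gknc
facgg
hahni
xxfka
oxqz
fzcyk
vfoi
rijd
zlgk
jxh
bekg
jpui

Derivation:
Hunk 1: at line 4 remove [qzn] add [hahni,pfu] -> 15 lines: nvria fqpwo lyqcc gknc facgg hahni pfu riilp fzcyk vfoi rijd zlgk jxh bekg jpui
Hunk 2: at line 6 remove [riilp] add [fdq,mgnk,oxqz] -> 17 lines: nvria fqpwo lyqcc gknc facgg hahni pfu fdq mgnk oxqz fzcyk vfoi rijd zlgk jxh bekg jpui
Hunk 3: at line 5 remove [pfu,fdq,mgnk] add [xxfka] -> 15 lines: nvria fqpwo lyqcc gknc facgg hahni xxfka oxqz fzcyk vfoi rijd zlgk jxh bekg jpui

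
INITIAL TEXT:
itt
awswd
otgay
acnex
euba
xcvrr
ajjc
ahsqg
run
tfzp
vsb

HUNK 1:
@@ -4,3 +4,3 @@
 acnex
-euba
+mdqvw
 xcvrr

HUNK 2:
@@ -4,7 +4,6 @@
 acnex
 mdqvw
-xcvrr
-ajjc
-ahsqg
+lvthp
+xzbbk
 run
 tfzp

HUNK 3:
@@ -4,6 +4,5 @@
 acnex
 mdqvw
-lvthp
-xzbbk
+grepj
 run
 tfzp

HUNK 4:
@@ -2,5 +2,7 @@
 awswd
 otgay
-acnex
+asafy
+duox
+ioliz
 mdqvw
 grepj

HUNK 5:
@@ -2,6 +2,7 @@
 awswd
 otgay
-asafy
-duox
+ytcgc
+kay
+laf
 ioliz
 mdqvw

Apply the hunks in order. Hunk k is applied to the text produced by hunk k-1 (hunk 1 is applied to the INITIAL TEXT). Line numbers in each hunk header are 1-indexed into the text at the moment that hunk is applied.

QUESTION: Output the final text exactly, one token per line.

Answer: itt
awswd
otgay
ytcgc
kay
laf
ioliz
mdqvw
grepj
run
tfzp
vsb

Derivation:
Hunk 1: at line 4 remove [euba] add [mdqvw] -> 11 lines: itt awswd otgay acnex mdqvw xcvrr ajjc ahsqg run tfzp vsb
Hunk 2: at line 4 remove [xcvrr,ajjc,ahsqg] add [lvthp,xzbbk] -> 10 lines: itt awswd otgay acnex mdqvw lvthp xzbbk run tfzp vsb
Hunk 3: at line 4 remove [lvthp,xzbbk] add [grepj] -> 9 lines: itt awswd otgay acnex mdqvw grepj run tfzp vsb
Hunk 4: at line 2 remove [acnex] add [asafy,duox,ioliz] -> 11 lines: itt awswd otgay asafy duox ioliz mdqvw grepj run tfzp vsb
Hunk 5: at line 2 remove [asafy,duox] add [ytcgc,kay,laf] -> 12 lines: itt awswd otgay ytcgc kay laf ioliz mdqvw grepj run tfzp vsb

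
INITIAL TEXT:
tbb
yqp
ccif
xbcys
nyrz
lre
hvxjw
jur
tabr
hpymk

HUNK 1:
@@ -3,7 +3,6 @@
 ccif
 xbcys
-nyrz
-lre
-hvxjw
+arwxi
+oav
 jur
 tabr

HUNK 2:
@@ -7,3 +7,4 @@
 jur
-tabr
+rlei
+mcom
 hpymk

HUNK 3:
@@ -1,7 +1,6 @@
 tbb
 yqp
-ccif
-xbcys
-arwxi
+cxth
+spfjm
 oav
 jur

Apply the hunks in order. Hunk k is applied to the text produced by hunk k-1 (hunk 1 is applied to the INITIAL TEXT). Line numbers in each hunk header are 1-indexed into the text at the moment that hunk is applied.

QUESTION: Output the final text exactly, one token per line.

Hunk 1: at line 3 remove [nyrz,lre,hvxjw] add [arwxi,oav] -> 9 lines: tbb yqp ccif xbcys arwxi oav jur tabr hpymk
Hunk 2: at line 7 remove [tabr] add [rlei,mcom] -> 10 lines: tbb yqp ccif xbcys arwxi oav jur rlei mcom hpymk
Hunk 3: at line 1 remove [ccif,xbcys,arwxi] add [cxth,spfjm] -> 9 lines: tbb yqp cxth spfjm oav jur rlei mcom hpymk

Answer: tbb
yqp
cxth
spfjm
oav
jur
rlei
mcom
hpymk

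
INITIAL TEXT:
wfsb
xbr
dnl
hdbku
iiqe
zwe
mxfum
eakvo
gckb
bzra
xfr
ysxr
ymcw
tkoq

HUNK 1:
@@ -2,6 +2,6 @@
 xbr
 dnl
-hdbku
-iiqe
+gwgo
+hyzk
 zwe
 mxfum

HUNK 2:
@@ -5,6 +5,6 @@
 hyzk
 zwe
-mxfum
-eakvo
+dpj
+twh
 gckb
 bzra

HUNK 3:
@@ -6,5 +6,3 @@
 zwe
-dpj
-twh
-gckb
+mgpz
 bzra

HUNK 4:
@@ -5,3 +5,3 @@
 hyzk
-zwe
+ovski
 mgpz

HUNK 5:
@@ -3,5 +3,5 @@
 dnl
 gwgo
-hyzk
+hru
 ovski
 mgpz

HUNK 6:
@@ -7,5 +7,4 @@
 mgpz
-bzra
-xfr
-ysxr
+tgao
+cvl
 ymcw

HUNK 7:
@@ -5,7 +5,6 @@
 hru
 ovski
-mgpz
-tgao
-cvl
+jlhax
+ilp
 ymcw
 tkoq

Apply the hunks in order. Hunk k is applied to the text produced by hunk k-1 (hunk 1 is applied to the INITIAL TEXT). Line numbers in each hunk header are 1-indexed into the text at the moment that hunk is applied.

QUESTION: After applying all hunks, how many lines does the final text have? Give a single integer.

Hunk 1: at line 2 remove [hdbku,iiqe] add [gwgo,hyzk] -> 14 lines: wfsb xbr dnl gwgo hyzk zwe mxfum eakvo gckb bzra xfr ysxr ymcw tkoq
Hunk 2: at line 5 remove [mxfum,eakvo] add [dpj,twh] -> 14 lines: wfsb xbr dnl gwgo hyzk zwe dpj twh gckb bzra xfr ysxr ymcw tkoq
Hunk 3: at line 6 remove [dpj,twh,gckb] add [mgpz] -> 12 lines: wfsb xbr dnl gwgo hyzk zwe mgpz bzra xfr ysxr ymcw tkoq
Hunk 4: at line 5 remove [zwe] add [ovski] -> 12 lines: wfsb xbr dnl gwgo hyzk ovski mgpz bzra xfr ysxr ymcw tkoq
Hunk 5: at line 3 remove [hyzk] add [hru] -> 12 lines: wfsb xbr dnl gwgo hru ovski mgpz bzra xfr ysxr ymcw tkoq
Hunk 6: at line 7 remove [bzra,xfr,ysxr] add [tgao,cvl] -> 11 lines: wfsb xbr dnl gwgo hru ovski mgpz tgao cvl ymcw tkoq
Hunk 7: at line 5 remove [mgpz,tgao,cvl] add [jlhax,ilp] -> 10 lines: wfsb xbr dnl gwgo hru ovski jlhax ilp ymcw tkoq
Final line count: 10

Answer: 10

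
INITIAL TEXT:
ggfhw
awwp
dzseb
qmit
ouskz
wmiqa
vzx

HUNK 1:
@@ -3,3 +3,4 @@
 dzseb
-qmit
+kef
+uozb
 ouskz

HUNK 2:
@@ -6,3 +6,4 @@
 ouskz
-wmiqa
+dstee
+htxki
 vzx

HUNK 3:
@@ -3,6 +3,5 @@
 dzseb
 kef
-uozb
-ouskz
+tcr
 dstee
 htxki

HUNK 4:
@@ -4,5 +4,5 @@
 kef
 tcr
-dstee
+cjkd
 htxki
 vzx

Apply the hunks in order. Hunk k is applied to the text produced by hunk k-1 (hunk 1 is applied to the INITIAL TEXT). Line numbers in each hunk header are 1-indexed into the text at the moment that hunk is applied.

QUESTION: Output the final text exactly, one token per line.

Answer: ggfhw
awwp
dzseb
kef
tcr
cjkd
htxki
vzx

Derivation:
Hunk 1: at line 3 remove [qmit] add [kef,uozb] -> 8 lines: ggfhw awwp dzseb kef uozb ouskz wmiqa vzx
Hunk 2: at line 6 remove [wmiqa] add [dstee,htxki] -> 9 lines: ggfhw awwp dzseb kef uozb ouskz dstee htxki vzx
Hunk 3: at line 3 remove [uozb,ouskz] add [tcr] -> 8 lines: ggfhw awwp dzseb kef tcr dstee htxki vzx
Hunk 4: at line 4 remove [dstee] add [cjkd] -> 8 lines: ggfhw awwp dzseb kef tcr cjkd htxki vzx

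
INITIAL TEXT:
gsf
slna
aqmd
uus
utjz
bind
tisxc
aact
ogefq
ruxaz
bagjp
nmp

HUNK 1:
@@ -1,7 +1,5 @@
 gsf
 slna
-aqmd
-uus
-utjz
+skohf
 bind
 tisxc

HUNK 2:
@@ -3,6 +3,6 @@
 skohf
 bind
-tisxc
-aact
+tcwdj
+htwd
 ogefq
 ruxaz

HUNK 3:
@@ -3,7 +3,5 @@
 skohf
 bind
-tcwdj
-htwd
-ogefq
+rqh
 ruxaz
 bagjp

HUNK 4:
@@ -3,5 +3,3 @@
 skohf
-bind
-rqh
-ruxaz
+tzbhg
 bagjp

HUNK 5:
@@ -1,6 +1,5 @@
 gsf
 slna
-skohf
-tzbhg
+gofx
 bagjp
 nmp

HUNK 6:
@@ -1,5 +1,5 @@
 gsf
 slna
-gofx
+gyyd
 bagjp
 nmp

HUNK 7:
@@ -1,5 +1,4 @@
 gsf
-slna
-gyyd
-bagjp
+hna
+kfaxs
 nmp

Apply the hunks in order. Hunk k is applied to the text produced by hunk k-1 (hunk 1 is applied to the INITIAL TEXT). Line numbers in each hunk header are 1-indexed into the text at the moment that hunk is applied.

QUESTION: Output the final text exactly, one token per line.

Answer: gsf
hna
kfaxs
nmp

Derivation:
Hunk 1: at line 1 remove [aqmd,uus,utjz] add [skohf] -> 10 lines: gsf slna skohf bind tisxc aact ogefq ruxaz bagjp nmp
Hunk 2: at line 3 remove [tisxc,aact] add [tcwdj,htwd] -> 10 lines: gsf slna skohf bind tcwdj htwd ogefq ruxaz bagjp nmp
Hunk 3: at line 3 remove [tcwdj,htwd,ogefq] add [rqh] -> 8 lines: gsf slna skohf bind rqh ruxaz bagjp nmp
Hunk 4: at line 3 remove [bind,rqh,ruxaz] add [tzbhg] -> 6 lines: gsf slna skohf tzbhg bagjp nmp
Hunk 5: at line 1 remove [skohf,tzbhg] add [gofx] -> 5 lines: gsf slna gofx bagjp nmp
Hunk 6: at line 1 remove [gofx] add [gyyd] -> 5 lines: gsf slna gyyd bagjp nmp
Hunk 7: at line 1 remove [slna,gyyd,bagjp] add [hna,kfaxs] -> 4 lines: gsf hna kfaxs nmp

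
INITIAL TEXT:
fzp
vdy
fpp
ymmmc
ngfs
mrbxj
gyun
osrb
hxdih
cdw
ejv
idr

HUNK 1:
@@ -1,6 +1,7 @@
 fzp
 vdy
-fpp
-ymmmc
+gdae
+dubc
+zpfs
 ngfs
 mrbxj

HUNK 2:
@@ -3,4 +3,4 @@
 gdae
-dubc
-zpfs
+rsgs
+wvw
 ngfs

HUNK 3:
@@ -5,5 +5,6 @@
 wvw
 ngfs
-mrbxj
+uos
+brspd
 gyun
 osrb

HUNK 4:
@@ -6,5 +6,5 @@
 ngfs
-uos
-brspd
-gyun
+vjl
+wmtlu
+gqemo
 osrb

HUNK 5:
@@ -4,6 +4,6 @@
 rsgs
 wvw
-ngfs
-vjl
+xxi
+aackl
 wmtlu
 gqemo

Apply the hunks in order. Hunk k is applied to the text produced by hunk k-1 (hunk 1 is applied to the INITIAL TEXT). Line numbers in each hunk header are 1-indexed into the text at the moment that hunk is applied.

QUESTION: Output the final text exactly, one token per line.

Answer: fzp
vdy
gdae
rsgs
wvw
xxi
aackl
wmtlu
gqemo
osrb
hxdih
cdw
ejv
idr

Derivation:
Hunk 1: at line 1 remove [fpp,ymmmc] add [gdae,dubc,zpfs] -> 13 lines: fzp vdy gdae dubc zpfs ngfs mrbxj gyun osrb hxdih cdw ejv idr
Hunk 2: at line 3 remove [dubc,zpfs] add [rsgs,wvw] -> 13 lines: fzp vdy gdae rsgs wvw ngfs mrbxj gyun osrb hxdih cdw ejv idr
Hunk 3: at line 5 remove [mrbxj] add [uos,brspd] -> 14 lines: fzp vdy gdae rsgs wvw ngfs uos brspd gyun osrb hxdih cdw ejv idr
Hunk 4: at line 6 remove [uos,brspd,gyun] add [vjl,wmtlu,gqemo] -> 14 lines: fzp vdy gdae rsgs wvw ngfs vjl wmtlu gqemo osrb hxdih cdw ejv idr
Hunk 5: at line 4 remove [ngfs,vjl] add [xxi,aackl] -> 14 lines: fzp vdy gdae rsgs wvw xxi aackl wmtlu gqemo osrb hxdih cdw ejv idr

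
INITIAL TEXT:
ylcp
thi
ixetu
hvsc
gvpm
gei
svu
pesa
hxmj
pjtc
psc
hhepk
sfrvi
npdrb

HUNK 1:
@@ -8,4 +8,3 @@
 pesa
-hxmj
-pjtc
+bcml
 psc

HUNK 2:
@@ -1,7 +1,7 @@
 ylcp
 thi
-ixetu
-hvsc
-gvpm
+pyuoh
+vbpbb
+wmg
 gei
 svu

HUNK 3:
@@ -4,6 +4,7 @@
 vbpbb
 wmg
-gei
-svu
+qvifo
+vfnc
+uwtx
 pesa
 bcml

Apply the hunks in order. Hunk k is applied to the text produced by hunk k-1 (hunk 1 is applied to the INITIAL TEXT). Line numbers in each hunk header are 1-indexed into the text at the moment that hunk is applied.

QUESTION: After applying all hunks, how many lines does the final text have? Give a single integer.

Hunk 1: at line 8 remove [hxmj,pjtc] add [bcml] -> 13 lines: ylcp thi ixetu hvsc gvpm gei svu pesa bcml psc hhepk sfrvi npdrb
Hunk 2: at line 1 remove [ixetu,hvsc,gvpm] add [pyuoh,vbpbb,wmg] -> 13 lines: ylcp thi pyuoh vbpbb wmg gei svu pesa bcml psc hhepk sfrvi npdrb
Hunk 3: at line 4 remove [gei,svu] add [qvifo,vfnc,uwtx] -> 14 lines: ylcp thi pyuoh vbpbb wmg qvifo vfnc uwtx pesa bcml psc hhepk sfrvi npdrb
Final line count: 14

Answer: 14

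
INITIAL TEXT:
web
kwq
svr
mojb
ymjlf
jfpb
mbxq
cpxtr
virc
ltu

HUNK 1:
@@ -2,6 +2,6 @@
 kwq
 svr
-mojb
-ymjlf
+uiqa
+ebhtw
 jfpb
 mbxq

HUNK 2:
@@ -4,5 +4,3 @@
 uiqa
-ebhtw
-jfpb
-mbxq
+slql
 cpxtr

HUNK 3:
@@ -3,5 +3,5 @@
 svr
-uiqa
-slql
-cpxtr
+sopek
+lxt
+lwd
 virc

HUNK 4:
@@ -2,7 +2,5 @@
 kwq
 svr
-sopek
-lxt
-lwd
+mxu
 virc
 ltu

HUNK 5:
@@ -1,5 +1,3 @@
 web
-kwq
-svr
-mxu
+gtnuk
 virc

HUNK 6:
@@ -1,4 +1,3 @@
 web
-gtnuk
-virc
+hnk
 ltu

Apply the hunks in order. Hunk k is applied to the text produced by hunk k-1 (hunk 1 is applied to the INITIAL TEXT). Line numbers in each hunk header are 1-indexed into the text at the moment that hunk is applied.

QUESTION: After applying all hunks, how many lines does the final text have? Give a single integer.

Answer: 3

Derivation:
Hunk 1: at line 2 remove [mojb,ymjlf] add [uiqa,ebhtw] -> 10 lines: web kwq svr uiqa ebhtw jfpb mbxq cpxtr virc ltu
Hunk 2: at line 4 remove [ebhtw,jfpb,mbxq] add [slql] -> 8 lines: web kwq svr uiqa slql cpxtr virc ltu
Hunk 3: at line 3 remove [uiqa,slql,cpxtr] add [sopek,lxt,lwd] -> 8 lines: web kwq svr sopek lxt lwd virc ltu
Hunk 4: at line 2 remove [sopek,lxt,lwd] add [mxu] -> 6 lines: web kwq svr mxu virc ltu
Hunk 5: at line 1 remove [kwq,svr,mxu] add [gtnuk] -> 4 lines: web gtnuk virc ltu
Hunk 6: at line 1 remove [gtnuk,virc] add [hnk] -> 3 lines: web hnk ltu
Final line count: 3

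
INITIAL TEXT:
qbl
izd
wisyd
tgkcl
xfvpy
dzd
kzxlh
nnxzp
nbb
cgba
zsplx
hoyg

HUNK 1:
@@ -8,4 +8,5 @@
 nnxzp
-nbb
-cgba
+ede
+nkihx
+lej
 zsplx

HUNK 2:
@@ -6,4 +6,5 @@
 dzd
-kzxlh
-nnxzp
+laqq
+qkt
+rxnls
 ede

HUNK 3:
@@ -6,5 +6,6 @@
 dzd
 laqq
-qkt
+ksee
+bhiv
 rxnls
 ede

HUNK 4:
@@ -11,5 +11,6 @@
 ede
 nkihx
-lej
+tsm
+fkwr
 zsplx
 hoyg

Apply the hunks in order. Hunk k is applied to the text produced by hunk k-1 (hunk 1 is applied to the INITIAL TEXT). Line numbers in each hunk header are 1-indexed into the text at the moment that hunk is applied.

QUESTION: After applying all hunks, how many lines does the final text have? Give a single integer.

Hunk 1: at line 8 remove [nbb,cgba] add [ede,nkihx,lej] -> 13 lines: qbl izd wisyd tgkcl xfvpy dzd kzxlh nnxzp ede nkihx lej zsplx hoyg
Hunk 2: at line 6 remove [kzxlh,nnxzp] add [laqq,qkt,rxnls] -> 14 lines: qbl izd wisyd tgkcl xfvpy dzd laqq qkt rxnls ede nkihx lej zsplx hoyg
Hunk 3: at line 6 remove [qkt] add [ksee,bhiv] -> 15 lines: qbl izd wisyd tgkcl xfvpy dzd laqq ksee bhiv rxnls ede nkihx lej zsplx hoyg
Hunk 4: at line 11 remove [lej] add [tsm,fkwr] -> 16 lines: qbl izd wisyd tgkcl xfvpy dzd laqq ksee bhiv rxnls ede nkihx tsm fkwr zsplx hoyg
Final line count: 16

Answer: 16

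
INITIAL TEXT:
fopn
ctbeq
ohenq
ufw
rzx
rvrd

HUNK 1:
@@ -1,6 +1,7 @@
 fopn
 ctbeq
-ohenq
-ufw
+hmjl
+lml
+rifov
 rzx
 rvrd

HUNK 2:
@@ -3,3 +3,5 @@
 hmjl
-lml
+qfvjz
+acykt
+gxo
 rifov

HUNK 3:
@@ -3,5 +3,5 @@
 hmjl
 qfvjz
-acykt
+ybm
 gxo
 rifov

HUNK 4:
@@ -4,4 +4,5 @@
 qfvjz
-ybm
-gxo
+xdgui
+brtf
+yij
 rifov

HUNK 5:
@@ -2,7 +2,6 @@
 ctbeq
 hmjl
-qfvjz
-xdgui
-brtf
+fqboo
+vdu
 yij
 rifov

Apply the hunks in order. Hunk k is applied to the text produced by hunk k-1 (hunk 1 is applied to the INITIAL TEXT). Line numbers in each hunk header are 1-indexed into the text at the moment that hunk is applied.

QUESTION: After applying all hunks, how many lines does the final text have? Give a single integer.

Hunk 1: at line 1 remove [ohenq,ufw] add [hmjl,lml,rifov] -> 7 lines: fopn ctbeq hmjl lml rifov rzx rvrd
Hunk 2: at line 3 remove [lml] add [qfvjz,acykt,gxo] -> 9 lines: fopn ctbeq hmjl qfvjz acykt gxo rifov rzx rvrd
Hunk 3: at line 3 remove [acykt] add [ybm] -> 9 lines: fopn ctbeq hmjl qfvjz ybm gxo rifov rzx rvrd
Hunk 4: at line 4 remove [ybm,gxo] add [xdgui,brtf,yij] -> 10 lines: fopn ctbeq hmjl qfvjz xdgui brtf yij rifov rzx rvrd
Hunk 5: at line 2 remove [qfvjz,xdgui,brtf] add [fqboo,vdu] -> 9 lines: fopn ctbeq hmjl fqboo vdu yij rifov rzx rvrd
Final line count: 9

Answer: 9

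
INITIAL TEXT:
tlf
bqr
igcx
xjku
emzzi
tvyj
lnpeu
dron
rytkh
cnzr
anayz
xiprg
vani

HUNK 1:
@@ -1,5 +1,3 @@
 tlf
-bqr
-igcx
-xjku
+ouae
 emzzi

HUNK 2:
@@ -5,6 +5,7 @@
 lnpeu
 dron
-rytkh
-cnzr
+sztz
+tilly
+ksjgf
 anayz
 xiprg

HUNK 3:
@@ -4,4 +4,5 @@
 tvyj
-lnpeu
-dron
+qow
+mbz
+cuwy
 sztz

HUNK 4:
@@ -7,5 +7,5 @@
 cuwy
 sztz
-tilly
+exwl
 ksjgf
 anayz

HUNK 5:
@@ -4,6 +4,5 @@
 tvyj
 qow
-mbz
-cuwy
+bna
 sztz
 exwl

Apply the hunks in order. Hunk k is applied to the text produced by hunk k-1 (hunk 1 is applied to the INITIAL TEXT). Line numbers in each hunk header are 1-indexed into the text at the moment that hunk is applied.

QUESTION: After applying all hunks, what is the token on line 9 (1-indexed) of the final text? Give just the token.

Answer: ksjgf

Derivation:
Hunk 1: at line 1 remove [bqr,igcx,xjku] add [ouae] -> 11 lines: tlf ouae emzzi tvyj lnpeu dron rytkh cnzr anayz xiprg vani
Hunk 2: at line 5 remove [rytkh,cnzr] add [sztz,tilly,ksjgf] -> 12 lines: tlf ouae emzzi tvyj lnpeu dron sztz tilly ksjgf anayz xiprg vani
Hunk 3: at line 4 remove [lnpeu,dron] add [qow,mbz,cuwy] -> 13 lines: tlf ouae emzzi tvyj qow mbz cuwy sztz tilly ksjgf anayz xiprg vani
Hunk 4: at line 7 remove [tilly] add [exwl] -> 13 lines: tlf ouae emzzi tvyj qow mbz cuwy sztz exwl ksjgf anayz xiprg vani
Hunk 5: at line 4 remove [mbz,cuwy] add [bna] -> 12 lines: tlf ouae emzzi tvyj qow bna sztz exwl ksjgf anayz xiprg vani
Final line 9: ksjgf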